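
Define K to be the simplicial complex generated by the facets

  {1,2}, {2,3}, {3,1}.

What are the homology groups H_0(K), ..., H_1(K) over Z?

K has 3 vertices, 3 edges.
rank ∂_0 = 0, rank ∂_1 = 2 ⇒ b_0 = 3 − 0 − 2 = 1; all invariant factors of ∂_1 are 1 so no torsion. So H_0 ≅ Z.
rank ∂_1 = 2, rank ∂_2 = 0 ⇒ b_1 = 3 − 2 − 0 = 1. So H_1 ≅ Z.

H_0 ≅ Z,  H_1 ≅ Z.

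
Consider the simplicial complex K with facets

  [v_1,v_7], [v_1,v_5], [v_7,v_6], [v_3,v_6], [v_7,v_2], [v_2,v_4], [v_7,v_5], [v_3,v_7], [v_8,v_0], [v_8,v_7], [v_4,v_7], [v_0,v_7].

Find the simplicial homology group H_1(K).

H_1 = Z^4.

Order the vertices as v_0 < v_1 < v_2 < v_3 < v_4 < v_5 < v_6 < v_7 < v_8. Listing each simplex with vertices in this order, K has dimension 1 with simplices:

  0-simplices (9): [v_0], [v_1], [v_2], [v_3], [v_4], [v_5], [v_6], [v_7], [v_8]
  1-simplices (12): [v_0,v_7], [v_0,v_8], [v_1,v_5], [v_1,v_7], [v_2,v_4], [v_2,v_7], [v_3,v_6], [v_3,v_7], [v_4,v_7], [v_5,v_7], [v_6,v_7], [v_7,v_8]

so the chain groups are C_0 ≅ Z^9, C_1 ≅ Z^12.

∂_1: C_1 → C_0 sends each edge [p,q] (with p < q) to q − p. For instance
  ∂[v_0,v_7] = [v_7] − [v_0].
The resulting 9×12 matrix has rank 8, and its Smith normal form has invariant factors (1,1,1,1,1,1,1,1).

Reading off H_k = ker ∂_k / im ∂_{k+1}:

  H_1: rank ker ∂_1 − rank ∂_2 = (12 − 8) − 0 = 4, and there is no ∂_2, so H_1 ≅ Z^4.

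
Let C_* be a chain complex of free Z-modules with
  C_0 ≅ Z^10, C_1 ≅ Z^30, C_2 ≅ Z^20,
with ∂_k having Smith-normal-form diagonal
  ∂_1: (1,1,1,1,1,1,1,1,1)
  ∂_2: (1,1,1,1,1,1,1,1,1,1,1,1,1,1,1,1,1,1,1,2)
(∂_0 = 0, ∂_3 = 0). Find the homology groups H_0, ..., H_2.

H_0 = Z,  H_1 = Z ⊕ Z/2,  H_2 = 0.

H_0: b_0 = 10 − 0 − 9 = 1; torsion from ∂_1 factors > 1: none. So H_0 = Z.
H_1: b_1 = 30 − 9 − 20 = 1; torsion from ∂_2 factors > 1: [2]. So H_1 = Z ⊕ Z/2.
H_2: b_2 = 20 − 20 − 0 = 0; torsion from ∂_3 factors > 1: none. So H_2 = 0.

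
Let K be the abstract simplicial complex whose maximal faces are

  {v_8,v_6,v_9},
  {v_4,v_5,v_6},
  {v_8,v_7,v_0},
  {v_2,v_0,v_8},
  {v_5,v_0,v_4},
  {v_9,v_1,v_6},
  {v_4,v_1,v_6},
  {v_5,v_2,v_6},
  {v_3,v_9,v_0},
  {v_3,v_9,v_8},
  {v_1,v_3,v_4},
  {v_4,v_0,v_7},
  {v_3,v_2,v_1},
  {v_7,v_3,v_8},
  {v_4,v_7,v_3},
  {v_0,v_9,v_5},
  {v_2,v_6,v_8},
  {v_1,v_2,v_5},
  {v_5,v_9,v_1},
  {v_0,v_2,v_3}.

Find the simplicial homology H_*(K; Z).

Fix the vertex order v_0 < v_1 < v_2 < v_3 < v_4 < v_5 < v_6 < v_7 < v_8 < v_9 and write every simplex with vertices in increasing order. Then dim K = 2 and the simplices of K are:

  0-simplices (10): [v_0], [v_1], [v_2], [v_3], [v_4], [v_5], [v_6], [v_7], [v_8], [v_9]
  1-simplices (30): (30 of them)
  2-simplices (20): (20 of them)

Hence C_0 ≅ Z^10, C_1 ≅ Z^30, C_2 ≅ Z^20.

∂_1: C_1 → C_0 is given by ∂[p,q] = [q] − [p].
The resulting 10×30 matrix has rank 9, and its Smith normal form has invariant factors (1,1,1,1,1,1,1,1,1).

Boundary ∂_2: C_2 → C_1 sends each 2-simplex [p,q,r] to [q,r] − [p,r] + [p,q]. For instance
  ∂[v_0,v_3,v_9] = [v_3,v_9] − [v_0,v_9] + [v_0,v_3],
  ∂[v_3,v_4,v_7] = [v_4,v_7] − [v_3,v_7] + [v_3,v_4].
The 30×20 boundary matrix has rank 20 and Smith normal form diag(1,1,1,1,1,1,1,1,1,1,1,1,1,1,1,1,1,1,1,2).

Reading off H_k = ker ∂_k / im ∂_{k+1}:

  H_0: rank C_0 − rank ∂_1 = 10 − 9 = 1, and the invariant factors of ∂_1 are all 1, so H_0 ≅ Z.
  H_1: rank ker ∂_1 − rank ∂_2 = (30 − 9) − 20 = 1, and ∂_2 has invariant factor 2 > 1, so H_1 ≅ Z ⊕ Z/2.
  H_2: rank ker ∂_2 − rank ∂_3 = (20 − 20) − 0 = 0, and there is no ∂_3, so H_2 ≅ 0.

As a check, the Euler characteristic is 10 − 30 + 20 = 0, which agrees with 1 − 1 + 0 = 0.
(K is a triangulation of the Klein bottle.)

H_0 ≅ Z,  H_1 ≅ Z ⊕ Z/2,  H_2 = 0.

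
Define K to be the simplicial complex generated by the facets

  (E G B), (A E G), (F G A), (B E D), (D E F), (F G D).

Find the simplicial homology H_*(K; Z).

Order the vertices as A < B < D < E < F < G. Listing each simplex with vertices in this order, K has dimension 2 with simplices:

  0-simplices (6): A, B, D, E, F, G
  1-simplices (12): AE, AF, AG, BD, BE, BG, DE, DF, DG, EF, EG, FG
  2-simplices (6): AEG, AFG, BDE, BEG, DEF, DFG

giving chain groups C_0 ≅ Z^6, C_1 ≅ Z^12, C_2 ≅ Z^6.

Boundary ∂_1: C_1 → C_0 is given by ∂[p,q] = [q] − [p]. For instance
  ∂BG = G − B.
This gives a 6×12 integer matrix of rank 5; reducing to Smith normal form yields diagonal entries (1,1,1,1,1).

∂_2: C_2 → C_1 acts by ∂[p,q,r] = [q,r] − [p,r] + [p,q]. For instance
  ∂BEG = EG − BG + BE,
  ∂BDE = DE − BE + BD.
The resulting 12×6 matrix has rank 6, and its Smith normal form has invariant factors (1,1,1,1,1,1).

Now H_k = ker ∂_k / im ∂_{k+1}, so:

  H_0: rank C_0 − rank ∂_1 = 6 − 5 = 1, and the invariant factors of ∂_1 are all 1, so H_0 ≅ Z.
  H_1: rank ker ∂_1 − rank ∂_2 = (12 − 5) − 6 = 1, and the invariant factors of ∂_2 are all 1, so H_1 ≅ Z.
  H_2: rank ker ∂_2 − rank ∂_3 = (6 − 6) − 0 = 0, and there is no ∂_3, so H_2 ≅ 0.

As a check, the Euler characteristic is 6 − 12 + 6 = 0, which agrees with 1 − 1 + 0 = 0.
(K is a triangulation of the cylinder S^1 x I.)

H_0 = Z,  H_1 = Z,  H_2 = 0.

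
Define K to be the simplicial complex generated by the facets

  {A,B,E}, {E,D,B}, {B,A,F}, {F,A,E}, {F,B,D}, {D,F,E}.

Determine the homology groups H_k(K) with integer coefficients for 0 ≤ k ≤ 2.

We work with the vertex ordering A < B < D < E < F. The simplices of K, each written with vertices in increasing order, are:

  0-simplices (5): A, B, D, E, F
  1-simplices (9): AB, AE, AF, BD, BE, BF, DE, DF, EF
  2-simplices (6): ABE, ABF, AEF, BDE, BDF, DEF

Hence C_0 ≅ Z^5, C_1 ≅ Z^9, C_2 ≅ Z^6.

The boundary map ∂_1: C_1 → C_0 maps an edge to its endpoints' difference, ∂[p,q] = q − p.
This gives a 5×9 integer matrix of rank 4; reducing to Smith normal form yields diagonal entries (1,1,1,1).

∂_2: C_2 → C_1 sends each 2-simplex [p,q,r] to [q,r] − [p,r] + [p,q]. For instance
  ∂BDF = DF − BF + BD,
  ∂ABF = BF − AF + AB.
The 9×6 boundary matrix has rank 5 and Smith normal form diag(1,1,1,1,1).

Computing H_k = (kernel of ∂_k) / (image of ∂_{k+1}):

  H_0: rank C_0 − rank ∂_1 = 5 − 4 = 1, and the invariant factors of ∂_1 are all 1, so H_0 = Z.
  H_1: rank ker ∂_1 − rank ∂_2 = (9 − 4) − 5 = 0, and the invariant factors of ∂_2 are all 1, so H_1 = 0.
  H_2: rank ker ∂_2 − rank ∂_3 = (6 − 5) − 0 = 1, and there is no ∂_3, so H_2 = Z.

(K is a triangulation of the 2-sphere S^2.)

H_0 ≅ Z,  H_1 = 0,  H_2 ≅ Z.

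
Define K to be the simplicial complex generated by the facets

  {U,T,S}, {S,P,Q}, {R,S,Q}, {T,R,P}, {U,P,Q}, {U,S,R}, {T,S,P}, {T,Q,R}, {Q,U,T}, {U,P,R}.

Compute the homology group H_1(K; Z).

H_1 ≅ Z/2.

Take the total order P < Q < R < S < T < U on the vertex set. Then K (dimension 2) consists of the simplices:

  0-simplices (6): P, Q, R, S, T, U
  1-simplices (15): PQ, PR, PS, PT, PU, QR, QS, QT, QU, RS, RT, RU, ST, SU, TU
  2-simplices (10): PQS, PQU, PRT, PRU, PST, QRS, QRT, QTU, RSU, STU

so the chain groups are C_0 ≅ Z^6, C_1 ≅ Z^15, C_2 ≅ Z^10.

The boundary map ∂_1: C_1 → C_0 is given by ∂[p,q] = [q] − [p]. For instance
  ∂ST = T − S.
As a 6×15 matrix over Z this has rank 5, with invariant factors (1,1,1,1,1).

∂_2: C_2 → C_1 maps a triangle to the signed sum of its edges. For instance
  ∂STU = TU − SU + ST,
  ∂RSU = SU − RU + RS.
As a 15×10 matrix over Z this has rank 10, with invariant factors (1,1,1,1,1,1,1,1,1,2).

Reading off H_k = ker ∂_k / im ∂_{k+1}:

  H_1: rank ker ∂_1 − rank ∂_2 = (15 − 5) − 10 = 0, and ∂_2 has invariant factor 2 > 1, so H_1 = Z/2.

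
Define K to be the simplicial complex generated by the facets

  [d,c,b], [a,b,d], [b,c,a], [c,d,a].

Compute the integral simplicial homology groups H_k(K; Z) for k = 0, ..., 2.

K has 4 vertices, 6 edges, 4 triangles.
rank ∂_0 = 0, rank ∂_1 = 3 ⇒ b_0 = 4 − 0 − 3 = 1; all invariant factors of ∂_1 are 1 so no torsion. So H_0 ≅ Z.
rank ∂_1 = 3, rank ∂_2 = 3 ⇒ b_1 = 6 − 3 − 3 = 0; all invariant factors of ∂_2 are 1 so no torsion. So H_1 ≅ 0.
rank ∂_2 = 3, rank ∂_3 = 0 ⇒ b_2 = 4 − 3 − 0 = 1. So H_2 ≅ Z.

H_0 ≅ Z,  H_1 = 0,  H_2 ≅ Z.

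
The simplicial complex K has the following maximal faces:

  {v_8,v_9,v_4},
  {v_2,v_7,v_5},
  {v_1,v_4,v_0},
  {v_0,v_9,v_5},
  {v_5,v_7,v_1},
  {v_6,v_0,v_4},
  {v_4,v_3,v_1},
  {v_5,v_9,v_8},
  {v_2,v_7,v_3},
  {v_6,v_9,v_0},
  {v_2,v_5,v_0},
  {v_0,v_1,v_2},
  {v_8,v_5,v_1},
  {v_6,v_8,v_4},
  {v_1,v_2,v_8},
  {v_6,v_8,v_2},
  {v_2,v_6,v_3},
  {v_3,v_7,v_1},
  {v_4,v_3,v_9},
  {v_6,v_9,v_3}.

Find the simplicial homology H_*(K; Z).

K has 10 vertices, 30 edges, 20 triangles.
rank ∂_0 = 0, rank ∂_1 = 9 ⇒ b_0 = 10 − 0 − 9 = 1; all invariant factors of ∂_1 are 1 so no torsion. So H_0 = Z.
rank ∂_1 = 9, rank ∂_2 = 20 ⇒ b_1 = 30 − 9 − 20 = 1; ∂_2 has invariant factor(s) [2] giving torsion. So H_1 = Z ⊕ Z_2.
rank ∂_2 = 20, rank ∂_3 = 0 ⇒ b_2 = 20 − 20 − 0 = 0. So H_2 = 0.

H_0 ≅ Z,  H_1 ≅ Z ⊕ Z_2,  H_2 = 0.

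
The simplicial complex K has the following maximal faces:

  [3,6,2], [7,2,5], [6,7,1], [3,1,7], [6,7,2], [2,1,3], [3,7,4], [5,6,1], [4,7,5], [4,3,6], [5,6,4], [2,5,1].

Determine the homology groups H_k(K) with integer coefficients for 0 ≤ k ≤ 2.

H_0 = Z,  H_1 = Z/2,  H_2 = 0.

Order the vertices as 1 < 2 < 3 < 4 < 5 < 6 < 7. Listing each simplex with vertices in this order, K has dimension 2 with simplices:

  0-simplices (7): [1], [2], [3], [4], [5], [6], [7]
  1-simplices (18): [1,2], [1,3], [1,5], [1,6], [1,7], [2,3], [2,5], [2,6], [2,7], [3,4], [3,6], [3,7], [4,5], [4,6], [4,7], [5,6], [5,7], [6,7]
  2-simplices (12): [1,2,3], [1,2,5], [1,3,7], [1,5,6], [1,6,7], [2,3,6], [2,5,7], [2,6,7], [3,4,6], [3,4,7], [4,5,6], [4,5,7]

giving chain groups C_0 ≅ Z^7, C_1 ≅ Z^18, C_2 ≅ Z^12.

The boundary map ∂_1: C_1 → C_0 maps an edge to its endpoints' difference, ∂[p,q] = q − p. For instance
  ∂[3,6] = [6] − [3].
As a 7×18 matrix over Z this has rank 6, with invariant factors (1,1,1,1,1,1).

∂_2: C_2 → C_1 acts by ∂[p,q,r] = [q,r] − [p,r] + [p,q]. For instance
  ∂[1,2,3] = [2,3] − [1,3] + [1,2],
  ∂[4,5,6] = [5,6] − [4,6] + [4,5].
The 18×12 boundary matrix has rank 12 and Smith normal form diag(1,1,1,1,1,1,1,1,1,1,1,2).

Computing H_k = (kernel of ∂_k) / (image of ∂_{k+1}):

  H_0: rank C_0 − rank ∂_1 = 7 − 6 = 1, and the invariant factors of ∂_1 are all 1, so H_0 = Z.
  H_1: rank ker ∂_1 − rank ∂_2 = (18 − 6) − 12 = 0, and ∂_2 has invariant factor 2 > 1, so H_1 = Z/2.
  H_2: rank ker ∂_2 − rank ∂_3 = (12 − 12) − 0 = 0, and there is no ∂_3, so H_2 = 0.

As a check, the Euler characteristic is 7 − 18 + 12 = 1, which agrees with 1 − 0 + 0 = 1.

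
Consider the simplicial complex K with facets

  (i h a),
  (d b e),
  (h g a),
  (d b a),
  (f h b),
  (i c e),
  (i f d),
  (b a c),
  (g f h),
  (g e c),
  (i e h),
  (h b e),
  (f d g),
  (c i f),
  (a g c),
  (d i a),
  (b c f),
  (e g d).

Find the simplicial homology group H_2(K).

H_2 = Z.

We work with the vertex ordering a < b < c < d < e < f < g < h < i. The simplices of K, each written with vertices in increasing order, are:

  0-simplices (9): a, b, c, d, e, f, g, h, i
  1-simplices (27): ab, ac, ad, ag, ah, ai, bc, bd, be, bf, bh, ce, cf, cg, ci, de, df, dg, di, eg, eh, ei, fg, fh, fi, gh, hi
  2-simplices (18): abc, abd, acg, adi, agh, ahi, bcf, bde, beh, bfh, ceg, cei, cfi, deg, dfg, dfi, ehi, fgh

Hence C_0 ≅ Z^9, C_1 ≅ Z^27, C_2 ≅ Z^18.

The boundary map ∂_1: C_1 → C_0 sends each edge [p,q] (with p < q) to q − p. For instance
  ∂ac = c − a.
The resulting 9×27 matrix has rank 8, and its Smith normal form has invariant factors (1,1,1,1,1,1,1,1).

Boundary ∂_2: C_2 → C_1 acts by ∂[p,q,r] = [q,r] − [p,r] + [p,q]. For instance
  ∂bde = de − be + bd,
  ∂abc = bc − ac + ab.
The resulting 27×18 matrix has rank 17, and its Smith normal form has invariant factors (1,1,1,1,1,1,1,1,1,1,1,1,1,1,1,1,1).

Computing H_k = (kernel of ∂_k) / (image of ∂_{k+1}):

  H_2: rank ker ∂_2 − rank ∂_3 = (18 − 17) − 0 = 1, and there is no ∂_3, so H_2 ≅ Z.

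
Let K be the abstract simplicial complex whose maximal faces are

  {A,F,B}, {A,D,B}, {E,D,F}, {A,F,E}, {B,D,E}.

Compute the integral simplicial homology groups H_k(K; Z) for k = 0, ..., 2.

K has 5 vertices, 10 edges, 5 triangles.
rank ∂_0 = 0, rank ∂_1 = 4 ⇒ b_0 = 5 − 0 − 4 = 1; all invariant factors of ∂_1 are 1 so no torsion. So H_0 ≅ Z.
rank ∂_1 = 4, rank ∂_2 = 5 ⇒ b_1 = 10 − 4 − 5 = 1; all invariant factors of ∂_2 are 1 so no torsion. So H_1 ≅ Z.
rank ∂_2 = 5, rank ∂_3 = 0 ⇒ b_2 = 5 − 5 − 0 = 0. So H_2 ≅ 0.

H_0 = Z,  H_1 = Z,  H_2 = 0.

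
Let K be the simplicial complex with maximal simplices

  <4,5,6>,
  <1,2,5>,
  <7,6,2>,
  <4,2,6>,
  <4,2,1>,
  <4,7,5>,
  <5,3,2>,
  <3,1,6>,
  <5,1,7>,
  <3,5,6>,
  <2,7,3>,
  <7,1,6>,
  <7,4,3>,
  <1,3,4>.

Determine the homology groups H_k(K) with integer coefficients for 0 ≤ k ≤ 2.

H_0 = Z,  H_1 = Z^2,  H_2 = Z.

Fix the vertex order 1 < 2 < 3 < 4 < 5 < 6 < 7 and write every simplex with vertices in increasing order. Then dim K = 2 and the simplices of K are:

  0-simplices (7): [1], [2], [3], [4], [5], [6], [7]
  1-simplices (21): [1,2], [1,3], [1,4], [1,5], [1,6], [1,7], [2,3], [2,4], [2,5], [2,6], [2,7], [3,4], [3,5], [3,6], [3,7], [4,5], [4,6], [4,7], [5,6], [5,7], [6,7]
  2-simplices (14): [1,2,4], [1,2,5], [1,3,4], [1,3,6], [1,5,7], [1,6,7], [2,3,5], [2,3,7], [2,4,6], [2,6,7], [3,4,7], [3,5,6], [4,5,6], [4,5,7]

so the chain groups are C_0 ≅ Z^7, C_1 ≅ Z^21, C_2 ≅ Z^14.

Boundary ∂_1: C_1 → C_0 is given by ∂[p,q] = [q] − [p].
As a 7×21 matrix over Z this has rank 6, with invariant factors (1,1,1,1,1,1).

The boundary map ∂_2: C_2 → C_1 acts by ∂[p,q,r] = [q,r] − [p,r] + [p,q]. For instance
  ∂[3,5,6] = [5,6] − [3,6] + [3,5],
  ∂[2,3,7] = [3,7] − [2,7] + [2,3].
The resulting 21×14 matrix has rank 13, and its Smith normal form has invariant factors (1,1,1,1,1,1,1,1,1,1,1,1,1).

Reading off H_k = ker ∂_k / im ∂_{k+1}:

  H_0: rank C_0 − rank ∂_1 = 7 − 6 = 1, and the invariant factors of ∂_1 are all 1, so H_0 ≅ Z.
  H_1: rank ker ∂_1 − rank ∂_2 = (21 − 6) − 13 = 2, and the invariant factors of ∂_2 are all 1, so H_1 ≅ Z^2.
  H_2: rank ker ∂_2 − rank ∂_3 = (14 − 13) − 0 = 1, and there is no ∂_3, so H_2 ≅ Z.

As a check, the Euler characteristic is 7 − 21 + 14 = 0, which agrees with 1 − 2 + 1 = 0.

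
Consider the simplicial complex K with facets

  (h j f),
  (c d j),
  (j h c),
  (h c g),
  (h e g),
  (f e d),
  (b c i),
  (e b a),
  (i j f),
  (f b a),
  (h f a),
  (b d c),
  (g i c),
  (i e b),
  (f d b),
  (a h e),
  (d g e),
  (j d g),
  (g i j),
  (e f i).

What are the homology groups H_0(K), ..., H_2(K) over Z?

Fix the vertex order a < b < c < d < e < f < g < h < i < j and write every simplex with vertices in increasing order. Then dim K = 2 and the simplices of K are:

  0-simplices (10): a, b, c, d, e, f, g, h, i, j
  1-simplices (30): ab, ae, af, ah, bc, bd, be, bf, bi, cd, cg, ch, ci, cj, de, df, dg, dj, ef, eg, eh, ei, fh, fi, fj, gh, gi, gj, hj, ij
  2-simplices (20): abe, abf, aeh, afh, bcd, bci, bdf, bei, cdj, cgh, cgi, chj, def, deg, dgj, efi, egh, fhj, fij, gij

so the chain groups are C_0 ≅ Z^10, C_1 ≅ Z^30, C_2 ≅ Z^20.

The boundary map ∂_1: C_1 → C_0 is given by ∂[p,q] = [q] − [p].
The 10×30 boundary matrix has rank 9 and Smith normal form diag(1,1,1,1,1,1,1,1,1).

The boundary map ∂_2: C_2 → C_1 acts by ∂[p,q,r] = [q,r] − [p,r] + [p,q]. For instance
  ∂abe = be − ae + ab,
  ∂bei = ei − bi + be.
The 30×20 boundary matrix has rank 20 and Smith normal form diag(1,1,1,1,1,1,1,1,1,1,1,1,1,1,1,1,1,1,1,2).

Computing H_k = (kernel of ∂_k) / (image of ∂_{k+1}):

  H_0: rank C_0 − rank ∂_1 = 10 − 9 = 1, and the invariant factors of ∂_1 are all 1, so H_0 = Z.
  H_1: rank ker ∂_1 − rank ∂_2 = (30 − 9) − 20 = 1, and ∂_2 has invariant factor 2 > 1, so H_1 = Z ⊕ Z/2Z.
  H_2: rank ker ∂_2 − rank ∂_3 = (20 − 20) − 0 = 0, and there is no ∂_3, so H_2 = 0.

H_0 ≅ Z,  H_1 ≅ Z ⊕ Z/2Z,  H_2 = 0.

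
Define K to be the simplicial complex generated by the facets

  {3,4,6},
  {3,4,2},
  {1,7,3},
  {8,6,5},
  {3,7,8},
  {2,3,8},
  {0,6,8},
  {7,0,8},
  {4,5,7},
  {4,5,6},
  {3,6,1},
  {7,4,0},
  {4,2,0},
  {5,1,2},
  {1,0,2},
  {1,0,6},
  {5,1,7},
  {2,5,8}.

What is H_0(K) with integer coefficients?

H_0 = Z.

Order the vertices as 0 < 1 < 2 < 3 < 4 < 5 < 6 < 7 < 8. Listing each simplex with vertices in this order, K has dimension 2 with simplices:

  0-simplices (9): [0], [1], [2], [3], [4], [5], [6], [7], [8]
  1-simplices (27): (27 of them)
  2-simplices (18): [0,1,2], [0,1,6], [0,2,4], [0,4,7], [0,6,8], [0,7,8], [1,2,5], [1,3,6], [1,3,7], [1,5,7], [2,3,4], [2,3,8], [2,5,8], [3,4,6], [3,7,8], [4,5,6], [4,5,7], [5,6,8]

giving chain groups C_0 ≅ Z^9, C_1 ≅ Z^27, C_2 ≅ Z^18.

∂_1: C_1 → C_0 sends each edge [p,q] (with p < q) to q − p. For instance
  ∂[5,7] = [7] − [5].
The 9×27 boundary matrix has rank 8 and Smith normal form diag(1,1,1,1,1,1,1,1).

Boundary ∂_2: C_2 → C_1 acts by ∂[p,q,r] = [q,r] − [p,r] + [p,q]. For instance
  ∂[0,6,8] = [6,8] − [0,8] + [0,6],
  ∂[1,3,6] = [3,6] − [1,6] + [1,3].
The resulting 27×18 matrix has rank 17, and its Smith normal form has invariant factors (1,1,1,1,1,1,1,1,1,1,1,1,1,1,1,1,1).

Now H_k = ker ∂_k / im ∂_{k+1}, so:

  H_0: rank C_0 − rank ∂_1 = 9 − 8 = 1, and the invariant factors of ∂_1 are all 1, so H_0 ≅ Z.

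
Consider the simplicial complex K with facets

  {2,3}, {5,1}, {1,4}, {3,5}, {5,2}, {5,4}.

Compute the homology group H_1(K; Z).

Fix the vertex order 1 < 2 < 3 < 4 < 5 and write every simplex with vertices in increasing order. Then dim K = 1 and the simplices of K are:

  0-simplices (5): [1], [2], [3], [4], [5]
  1-simplices (6): [1,4], [1,5], [2,3], [2,5], [3,5], [4,5]

Hence C_0 ≅ Z^5, C_1 ≅ Z^6.

The boundary map ∂_1: C_1 → C_0 sends each edge [p,q] (with p < q) to q − p.
The 5×6 boundary matrix has rank 4 and Smith normal form diag(1,1,1,1).

Computing H_k = (kernel of ∂_k) / (image of ∂_{k+1}):

  H_1: rank ker ∂_1 − rank ∂_2 = (6 − 4) − 0 = 2, and there is no ∂_2, so H_1 ≅ Z^2.

(K is a triangulation of a wedge of 2 circles.)

H_1 = Z^2.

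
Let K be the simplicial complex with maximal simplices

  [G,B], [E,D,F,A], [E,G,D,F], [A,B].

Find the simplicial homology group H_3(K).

Order the vertices as A < B < D < E < F < G. Listing each simplex with vertices in this order, K has dimension 3 with simplices:

  0-simplices (6): A, B, D, E, F, G
  1-simplices (11): AB, AD, AE, AF, BG, DE, DF, DG, EF, EG, FG
  2-simplices (7): ADE, ADF, AEF, DEF, DEG, DFG, EFG
  3-simplices (2): ADEF, DEFG

giving chain groups C_0 ≅ Z^6, C_1 ≅ Z^11, C_2 ≅ Z^7, C_3 ≅ Z^2.

The boundary map ∂_1: C_1 → C_0 sends each edge [p,q] (with p < q) to q − p.
As a 6×11 matrix over Z this has rank 5, with invariant factors (1,1,1,1,1).

The boundary map ∂_2: C_2 → C_1 maps a triangle to the signed sum of its edges. For instance
  ∂DEF = EF − DF + DE,
  ∂ADE = DE − AE + AD.
As a 11×7 matrix over Z this has rank 5, with invariant factors (1,1,1,1,1).

Boundary ∂_3: C_3 → C_2 sends each 3-simplex σ to the alternating sum Σ_i (−1)^i (σ with its i-th vertex removed). For instance
  ∂DEFG = EFG − DFG + DEG − DEF,
  ∂ADEF = DEF − AEF + ADF − ADE.
The 7×2 boundary matrix has rank 2 and Smith normal form diag(1,1).

From H_k ≅ ker(∂_k) / im(∂_{k+1}) we obtain:

  H_3: rank ker ∂_3 − rank ∂_4 = (2 − 2) − 0 = 0, and there is no ∂_4, so H_3 = 0.

H_3 ≅ 0.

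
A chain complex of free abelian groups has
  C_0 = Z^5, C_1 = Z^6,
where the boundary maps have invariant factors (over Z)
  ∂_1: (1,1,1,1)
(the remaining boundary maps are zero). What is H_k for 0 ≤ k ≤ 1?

H_0: b_0 = 5 − 0 − 4 = 1; torsion from ∂_1 factors > 1: none. So H_0 = Z.
H_1: b_1 = 6 − 4 − 0 = 2; torsion from ∂_2 factors > 1: none. So H_1 = Z^2.

H_0 = Z,  H_1 = Z^2.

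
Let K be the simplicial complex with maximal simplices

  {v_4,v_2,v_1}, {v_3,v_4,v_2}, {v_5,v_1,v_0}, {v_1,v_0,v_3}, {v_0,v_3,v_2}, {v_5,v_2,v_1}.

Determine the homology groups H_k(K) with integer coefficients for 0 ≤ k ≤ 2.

Order the vertices as v_0 < v_1 < v_2 < v_3 < v_4 < v_5. Listing each simplex with vertices in this order, K has dimension 2 with simplices:

  0-simplices (6): [v_0], [v_1], [v_2], [v_3], [v_4], [v_5]
  1-simplices (12): [v_0,v_1], [v_0,v_2], [v_0,v_3], [v_0,v_5], [v_1,v_2], [v_1,v_3], [v_1,v_4], [v_1,v_5], [v_2,v_3], [v_2,v_4], [v_2,v_5], [v_3,v_4]
  2-simplices (6): [v_0,v_1,v_3], [v_0,v_1,v_5], [v_0,v_2,v_3], [v_1,v_2,v_4], [v_1,v_2,v_5], [v_2,v_3,v_4]

so the chain groups are C_0 ≅ Z^6, C_1 ≅ Z^12, C_2 ≅ Z^6.

Boundary ∂_1: C_1 → C_0 maps an edge to its endpoints' difference, ∂[p,q] = q − p. For instance
  ∂[v_3,v_4] = [v_4] − [v_3].
The 6×12 boundary matrix has rank 5 and Smith normal form diag(1,1,1,1,1).

Boundary ∂_2: C_2 → C_1 sends each 2-simplex [p,q,r] to [q,r] − [p,r] + [p,q]. For instance
  ∂[v_0,v_1,v_5] = [v_1,v_5] − [v_0,v_5] + [v_0,v_1],
  ∂[v_0,v_1,v_3] = [v_1,v_3] − [v_0,v_3] + [v_0,v_1].
As a 12×6 matrix over Z this has rank 6, with invariant factors (1,1,1,1,1,1).

From H_k ≅ ker(∂_k) / im(∂_{k+1}) we obtain:

  H_0: rank C_0 − rank ∂_1 = 6 − 5 = 1, and the invariant factors of ∂_1 are all 1, so H_0 = Z.
  H_1: rank ker ∂_1 − rank ∂_2 = (12 − 5) − 6 = 1, and the invariant factors of ∂_2 are all 1, so H_1 = Z.
  H_2: rank ker ∂_2 − rank ∂_3 = (6 − 6) − 0 = 0, and there is no ∂_3, so H_2 = 0.

As a check, the Euler characteristic is 6 − 12 + 6 = 0, which agrees with 1 − 1 + 0 = 0.

H_0 = Z,  H_1 = Z,  H_2 = 0.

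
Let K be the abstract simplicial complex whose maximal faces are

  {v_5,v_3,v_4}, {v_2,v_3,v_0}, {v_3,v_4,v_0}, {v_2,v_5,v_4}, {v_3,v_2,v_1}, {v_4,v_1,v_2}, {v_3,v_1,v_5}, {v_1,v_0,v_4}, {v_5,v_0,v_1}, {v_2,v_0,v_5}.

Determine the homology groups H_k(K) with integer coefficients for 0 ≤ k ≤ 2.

Order the vertices as v_0 < v_1 < v_2 < v_3 < v_4 < v_5. Listing each simplex with vertices in this order, K has dimension 2 with simplices:

  0-simplices (6): [v_0], [v_1], [v_2], [v_3], [v_4], [v_5]
  1-simplices (15): (15 of them)
  2-simplices (10): [v_0,v_1,v_4], [v_0,v_1,v_5], [v_0,v_2,v_3], [v_0,v_2,v_5], [v_0,v_3,v_4], [v_1,v_2,v_3], [v_1,v_2,v_4], [v_1,v_3,v_5], [v_2,v_4,v_5], [v_3,v_4,v_5]

giving chain groups C_0 ≅ Z^6, C_1 ≅ Z^15, C_2 ≅ Z^10.

The boundary map ∂_1: C_1 → C_0 is given by ∂[p,q] = [q] − [p].
As a 6×15 matrix over Z this has rank 5, with invariant factors (1,1,1,1,1).

Boundary ∂_2: C_2 → C_1 acts by ∂[p,q,r] = [q,r] − [p,r] + [p,q]. For instance
  ∂[v_1,v_2,v_4] = [v_2,v_4] − [v_1,v_4] + [v_1,v_2],
  ∂[v_0,v_2,v_5] = [v_2,v_5] − [v_0,v_5] + [v_0,v_2].
The 15×10 boundary matrix has rank 10 and Smith normal form diag(1,1,1,1,1,1,1,1,1,2).

Now H_k = ker ∂_k / im ∂_{k+1}, so:

  H_0: rank C_0 − rank ∂_1 = 6 − 5 = 1, and the invariant factors of ∂_1 are all 1, so H_0 = Z.
  H_1: rank ker ∂_1 − rank ∂_2 = (15 − 5) − 10 = 0, and ∂_2 has invariant factor 2 > 1, so H_1 = Z/2.
  H_2: rank ker ∂_2 − rank ∂_3 = (10 − 10) − 0 = 0, and there is no ∂_3, so H_2 = 0.

(K is a triangulation of the real projective plane RP^2.)

H_0 ≅ Z,  H_1 ≅ Z/2,  H_2 = 0.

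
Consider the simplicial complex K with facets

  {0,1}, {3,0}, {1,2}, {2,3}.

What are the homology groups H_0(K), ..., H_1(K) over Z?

H_0 ≅ Z,  H_1 ≅ Z.

Fix the vertex order 0 < 1 < 2 < 3 and write every simplex with vertices in increasing order. Then dim K = 1 and the simplices of K are:

  0-simplices (4): [0], [1], [2], [3]
  1-simplices (4): [0,1], [0,3], [1,2], [2,3]

so the chain groups are C_0 ≅ Z^4, C_1 ≅ Z^4.

The boundary map ∂_1: C_1 → C_0 sends each edge [p,q] (with p < q) to q − p.
The 4×4 boundary matrix has rank 3 and Smith normal form diag(1,1,1).

Now H_k = ker ∂_k / im ∂_{k+1}, so:

  H_0: rank C_0 − rank ∂_1 = 4 − 3 = 1, and the invariant factors of ∂_1 are all 1, so H_0 = Z.
  H_1: rank ker ∂_1 − rank ∂_2 = (4 − 3) − 0 = 1, and there is no ∂_2, so H_1 = Z.

(K is a triangulation of the circle S^1.)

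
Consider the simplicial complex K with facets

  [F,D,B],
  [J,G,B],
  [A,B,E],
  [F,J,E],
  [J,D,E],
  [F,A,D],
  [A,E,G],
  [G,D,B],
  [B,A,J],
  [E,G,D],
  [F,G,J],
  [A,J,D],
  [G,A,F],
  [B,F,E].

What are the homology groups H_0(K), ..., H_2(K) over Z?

Order the vertices as A < B < D < E < F < G < J. Listing each simplex with vertices in this order, K has dimension 2 with simplices:

  0-simplices (7): A, B, D, E, F, G, J
  1-simplices (21): AB, AD, AE, AF, AG, AJ, BD, BE, BF, BG, BJ, DE, DF, DG, DJ, EF, EG, EJ, FG, FJ, GJ
  2-simplices (14): ABE, ABJ, ADF, ADJ, AEG, AFG, BDF, BDG, BEF, BGJ, DEG, DEJ, EFJ, FGJ

giving chain groups C_0 ≅ Z^7, C_1 ≅ Z^21, C_2 ≅ Z^14.

∂_1: C_1 → C_0 maps an edge to its endpoints' difference, ∂[p,q] = q − p.
The resulting 7×21 matrix has rank 6, and its Smith normal form has invariant factors (1,1,1,1,1,1).

Boundary ∂_2: C_2 → C_1 sends each 2-simplex [p,q,r] to [q,r] − [p,r] + [p,q]. For instance
  ∂FGJ = GJ − FJ + FG,
  ∂DEG = EG − DG + DE.
The resulting 21×14 matrix has rank 13, and its Smith normal form has invariant factors (1,1,1,1,1,1,1,1,1,1,1,1,1).

Computing H_k = (kernel of ∂_k) / (image of ∂_{k+1}):

  H_0: rank C_0 − rank ∂_1 = 7 − 6 = 1, and the invariant factors of ∂_1 are all 1, so H_0 = Z.
  H_1: rank ker ∂_1 − rank ∂_2 = (21 − 6) − 13 = 2, and the invariant factors of ∂_2 are all 1, so H_1 = Z^2.
  H_2: rank ker ∂_2 − rank ∂_3 = (14 − 13) − 0 = 1, and there is no ∂_3, so H_2 = Z.

(K is a triangulation of the torus T^2.)

H_0 ≅ Z,  H_1 ≅ Z^2,  H_2 ≅ Z.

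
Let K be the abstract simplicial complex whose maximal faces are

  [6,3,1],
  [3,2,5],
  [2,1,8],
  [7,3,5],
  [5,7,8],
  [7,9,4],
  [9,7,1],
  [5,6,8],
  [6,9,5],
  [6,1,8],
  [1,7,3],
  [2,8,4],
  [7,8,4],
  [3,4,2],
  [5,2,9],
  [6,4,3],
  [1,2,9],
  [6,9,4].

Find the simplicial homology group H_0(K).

H_0 = Z.

Fix the vertex order 1 < 2 < 3 < 4 < 5 < 6 < 7 < 8 < 9 and write every simplex with vertices in increasing order. Then dim K = 2 and the simplices of K are:

  0-simplices (9): [1], [2], [3], [4], [5], [6], [7], [8], [9]
  1-simplices (27): (27 of them)
  2-simplices (18): [1,2,8], [1,2,9], [1,3,6], [1,3,7], [1,6,8], [1,7,9], [2,3,4], [2,3,5], [2,4,8], [2,5,9], [3,4,6], [3,5,7], [4,6,9], [4,7,8], [4,7,9], [5,6,8], [5,6,9], [5,7,8]

so the chain groups are C_0 ≅ Z^9, C_1 ≅ Z^27, C_2 ≅ Z^18.

Boundary ∂_1: C_1 → C_0 maps an edge to its endpoints' difference, ∂[p,q] = q − p. For instance
  ∂[5,8] = [8] − [5].
The 9×27 boundary matrix has rank 8 and Smith normal form diag(1,1,1,1,1,1,1,1).

∂_2: C_2 → C_1 sends each 2-simplex [p,q,r] to [q,r] − [p,r] + [p,q]. For instance
  ∂[2,4,8] = [4,8] − [2,8] + [2,4],
  ∂[1,2,9] = [2,9] − [1,9] + [1,2].
The resulting 27×18 matrix has rank 17, and its Smith normal form has invariant factors (1,1,1,1,1,1,1,1,1,1,1,1,1,1,1,1,1).

From H_k ≅ ker(∂_k) / im(∂_{k+1}) we obtain:

  H_0: rank C_0 − rank ∂_1 = 9 − 8 = 1, and the invariant factors of ∂_1 are all 1, so H_0 = Z.

(K is a triangulation of the torus T^2.)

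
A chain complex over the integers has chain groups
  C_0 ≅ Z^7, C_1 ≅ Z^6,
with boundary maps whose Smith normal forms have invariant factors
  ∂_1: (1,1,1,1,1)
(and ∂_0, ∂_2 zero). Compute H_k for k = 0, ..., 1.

H_0: b_0 = 7 − 0 − 5 = 2; torsion from ∂_1 factors > 1: none. So H_0 ≅ Z^2.
H_1: b_1 = 6 − 5 − 0 = 1; torsion from ∂_2 factors > 1: none. So H_1 ≅ Z.

H_0 ≅ Z^2,  H_1 ≅ Z.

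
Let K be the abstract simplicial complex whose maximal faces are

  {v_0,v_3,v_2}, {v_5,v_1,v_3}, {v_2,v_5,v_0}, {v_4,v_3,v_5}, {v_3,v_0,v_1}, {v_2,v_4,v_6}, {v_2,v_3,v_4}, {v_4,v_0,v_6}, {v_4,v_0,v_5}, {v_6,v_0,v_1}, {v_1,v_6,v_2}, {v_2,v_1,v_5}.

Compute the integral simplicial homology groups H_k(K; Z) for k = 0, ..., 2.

H_0 ≅ Z,  H_1 ≅ Z/2,  H_2 = 0.

Fix the vertex order v_0 < v_1 < v_2 < v_3 < v_4 < v_5 < v_6 and write every simplex with vertices in increasing order. Then dim K = 2 and the simplices of K are:

  0-simplices (7): [v_0], [v_1], [v_2], [v_3], [v_4], [v_5], [v_6]
  1-simplices (18): (18 of them)
  2-simplices (12): (12 of them)

so the chain groups are C_0 ≅ Z^7, C_1 ≅ Z^18, C_2 ≅ Z^12.

Boundary ∂_1: C_1 → C_0 sends each edge [p,q] (with p < q) to q − p.
The 7×18 boundary matrix has rank 6 and Smith normal form diag(1,1,1,1,1,1).

Boundary ∂_2: C_2 → C_1 acts by ∂[p,q,r] = [q,r] − [p,r] + [p,q]. For instance
  ∂[v_1,v_3,v_5] = [v_3,v_5] − [v_1,v_5] + [v_1,v_3],
  ∂[v_2,v_3,v_4] = [v_3,v_4] − [v_2,v_4] + [v_2,v_3].
The 18×12 boundary matrix has rank 12 and Smith normal form diag(1,1,1,1,1,1,1,1,1,1,1,2).

Reading off H_k = ker ∂_k / im ∂_{k+1}:

  H_0: rank C_0 − rank ∂_1 = 7 − 6 = 1, and the invariant factors of ∂_1 are all 1, so H_0 ≅ Z.
  H_1: rank ker ∂_1 − rank ∂_2 = (18 − 6) − 12 = 0, and ∂_2 has invariant factor 2 > 1, so H_1 ≅ Z/2.
  H_2: rank ker ∂_2 − rank ∂_3 = (12 − 12) − 0 = 0, and there is no ∂_3, so H_2 ≅ 0.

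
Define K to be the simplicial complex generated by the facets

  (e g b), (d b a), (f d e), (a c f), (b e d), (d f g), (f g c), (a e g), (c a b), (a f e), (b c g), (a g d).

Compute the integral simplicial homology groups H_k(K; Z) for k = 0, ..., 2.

H_0 = Z,  H_1 = Z/2,  H_2 = 0.

Order the vertices as a < b < c < d < e < f < g. Listing each simplex with vertices in this order, K has dimension 2 with simplices:

  0-simplices (7): a, b, c, d, e, f, g
  1-simplices (18): ab, ac, ad, ae, af, ag, bc, bd, be, bg, cf, cg, de, df, dg, ef, eg, fg
  2-simplices (12): abc, abd, acf, adg, aef, aeg, bcg, bde, beg, cfg, def, dfg

so the chain groups are C_0 ≅ Z^7, C_1 ≅ Z^18, C_2 ≅ Z^12.

The boundary map ∂_1: C_1 → C_0 maps an edge to its endpoints' difference, ∂[p,q] = q − p.
The resulting 7×18 matrix has rank 6, and its Smith normal form has invariant factors (1,1,1,1,1,1).

∂_2: C_2 → C_1 maps a triangle to the signed sum of its edges. For instance
  ∂dfg = fg − dg + df,
  ∂adg = dg − ag + ad.
The 18×12 boundary matrix has rank 12 and Smith normal form diag(1,1,1,1,1,1,1,1,1,1,1,2).

Computing H_k = (kernel of ∂_k) / (image of ∂_{k+1}):

  H_0: rank C_0 − rank ∂_1 = 7 − 6 = 1, and the invariant factors of ∂_1 are all 1, so H_0 = Z.
  H_1: rank ker ∂_1 − rank ∂_2 = (18 − 6) − 12 = 0, and ∂_2 has invariant factor 2 > 1, so H_1 = Z/2.
  H_2: rank ker ∂_2 − rank ∂_3 = (12 − 12) − 0 = 0, and there is no ∂_3, so H_2 = 0.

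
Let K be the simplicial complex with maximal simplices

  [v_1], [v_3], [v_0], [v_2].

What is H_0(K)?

H_0 ≅ Z^4.

Order the vertices as v_0 < v_1 < v_2 < v_3. Listing each simplex with vertices in this order, K has dimension 0 with simplices:

  0-simplices (4): [v_0], [v_1], [v_2], [v_3]

so the chain groups are C_0 ≅ Z^4.

Now H_k = ker ∂_k / im ∂_{k+1}, so:

  H_0: rank C_0 − rank ∂_1 = 4 − 0 = 4, and there is no ∂_1, so H_0 = Z^4.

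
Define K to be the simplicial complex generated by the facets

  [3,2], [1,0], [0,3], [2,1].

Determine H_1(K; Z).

H_1 = Z.

Take the total order 0 < 1 < 2 < 3 on the vertex set. Then K (dimension 1) consists of the simplices:

  0-simplices (4): [0], [1], [2], [3]
  1-simplices (4): [0,1], [0,3], [1,2], [2,3]

so the chain groups are C_0 ≅ Z^4, C_1 ≅ Z^4.

The boundary map ∂_1: C_1 → C_0 is given by ∂[p,q] = [q] − [p].
The 4×4 boundary matrix has rank 3 and Smith normal form diag(1,1,1).

Computing H_k = (kernel of ∂_k) / (image of ∂_{k+1}):

  H_1: rank ker ∂_1 − rank ∂_2 = (4 − 3) − 0 = 1, and there is no ∂_2, so H_1 ≅ Z.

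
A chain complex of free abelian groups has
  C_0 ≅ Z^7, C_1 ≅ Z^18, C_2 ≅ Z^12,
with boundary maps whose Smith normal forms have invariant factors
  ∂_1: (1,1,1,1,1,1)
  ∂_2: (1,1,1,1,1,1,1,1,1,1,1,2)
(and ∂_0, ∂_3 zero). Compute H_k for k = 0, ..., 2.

H_0: b_0 = 7 − 0 − 6 = 1; torsion from ∂_1 factors > 1: none. So H_0 = Z.
H_1: b_1 = 18 − 6 − 12 = 0; torsion from ∂_2 factors > 1: [2]. So H_1 = Z/2Z.
H_2: b_2 = 12 − 12 − 0 = 0; torsion from ∂_3 factors > 1: none. So H_2 = 0.

H_0 = Z,  H_1 = Z/2Z,  H_2 = 0.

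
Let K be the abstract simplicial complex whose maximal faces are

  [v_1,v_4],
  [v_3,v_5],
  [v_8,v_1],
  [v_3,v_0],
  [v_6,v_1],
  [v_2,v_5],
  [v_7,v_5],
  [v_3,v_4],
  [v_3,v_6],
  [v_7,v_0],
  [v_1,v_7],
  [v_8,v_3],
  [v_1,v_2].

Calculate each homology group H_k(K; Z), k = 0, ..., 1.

H_0 ≅ Z,  H_1 ≅ Z^5.

Fix the vertex order v_0 < v_1 < v_2 < v_3 < v_4 < v_5 < v_6 < v_7 < v_8 and write every simplex with vertices in increasing order. Then dim K = 1 and the simplices of K are:

  0-simplices (9): [v_0], [v_1], [v_2], [v_3], [v_4], [v_5], [v_6], [v_7], [v_8]
  1-simplices (13): [v_0,v_3], [v_0,v_7], [v_1,v_2], [v_1,v_4], [v_1,v_6], [v_1,v_7], [v_1,v_8], [v_2,v_5], [v_3,v_4], [v_3,v_5], [v_3,v_6], [v_3,v_8], [v_5,v_7]

Hence C_0 ≅ Z^9, C_1 ≅ Z^13.

Boundary ∂_1: C_1 → C_0 maps an edge to its endpoints' difference, ∂[p,q] = q − p.
The 9×13 boundary matrix has rank 8 and Smith normal form diag(1,1,1,1,1,1,1,1).

Reading off H_k = ker ∂_k / im ∂_{k+1}:

  H_0: rank C_0 − rank ∂_1 = 9 − 8 = 1, and the invariant factors of ∂_1 are all 1, so H_0 = Z.
  H_1: rank ker ∂_1 − rank ∂_2 = (13 − 8) − 0 = 5, and there is no ∂_2, so H_1 = Z^5.

As a check, the Euler characteristic is 9 − 13 = -4, which agrees with 1 − 5 = -4.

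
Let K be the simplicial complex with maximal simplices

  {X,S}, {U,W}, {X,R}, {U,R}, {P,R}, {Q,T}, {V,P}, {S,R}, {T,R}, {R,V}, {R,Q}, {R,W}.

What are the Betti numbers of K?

Fix the vertex order P < Q < R < S < T < U < V < W < X and write every simplex with vertices in increasing order. Then dim K = 1 and the simplices of K are:

  0-simplices (9): P, Q, R, S, T, U, V, W, X
  1-simplices (12): PR, PV, QR, QT, RS, RT, RU, RV, RW, RX, SX, UW

so the chain groups are C_0 ≅ Z^9, C_1 ≅ Z^12.

The boundary map ∂_1: C_1 → C_0 is given by ∂[p,q] = [q] − [p].
The resulting 9×12 matrix has rank 8, and its Smith normal form has invariant factors (1,1,1,1,1,1,1,1).

Now H_k = ker ∂_k / im ∂_{k+1}, so:

  H_0: rank C_0 − rank ∂_1 = 9 − 8 = 1, and the invariant factors of ∂_1 are all 1, so H_0 = Z.
  H_1: rank ker ∂_1 − rank ∂_2 = (12 − 8) − 0 = 4, and there is no ∂_2, so H_1 = Z^4.

As a check, the Euler characteristic is 9 − 12 = -3, which agrees with 1 − 4 = -3.
(K is a triangulation of a wedge of 4 circles.)

Hence the Betti numbers are b_0 = 1, b_1 = 4.

b_0 = 1, b_1 = 4.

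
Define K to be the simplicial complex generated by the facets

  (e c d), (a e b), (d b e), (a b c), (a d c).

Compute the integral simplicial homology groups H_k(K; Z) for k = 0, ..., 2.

Order the vertices as a < b < c < d < e. Listing each simplex with vertices in this order, K has dimension 2 with simplices:

  0-simplices (5): a, b, c, d, e
  1-simplices (10): ab, ac, ad, ae, bc, bd, be, cd, ce, de
  2-simplices (5): abc, abe, acd, bde, cde

giving chain groups C_0 ≅ Z^5, C_1 ≅ Z^10, C_2 ≅ Z^5.

The boundary map ∂_1: C_1 → C_0 sends each edge [p,q] (with p < q) to q − p. For instance
  ∂bd = d − b.
The 5×10 boundary matrix has rank 4 and Smith normal form diag(1,1,1,1).

∂_2: C_2 → C_1 acts by ∂[p,q,r] = [q,r] − [p,r] + [p,q]. For instance
  ∂abc = bc − ac + ab,
  ∂bde = de − be + bd.
As a 10×5 matrix over Z this has rank 5, with invariant factors (1,1,1,1,1).

Computing H_k = (kernel of ∂_k) / (image of ∂_{k+1}):

  H_0: rank C_0 − rank ∂_1 = 5 − 4 = 1, and the invariant factors of ∂_1 are all 1, so H_0 = Z.
  H_1: rank ker ∂_1 − rank ∂_2 = (10 − 4) − 5 = 1, and the invariant factors of ∂_2 are all 1, so H_1 = Z.
  H_2: rank ker ∂_2 − rank ∂_3 = (5 − 5) − 0 = 0, and there is no ∂_3, so H_2 = 0.

As a check, the Euler characteristic is 5 − 10 + 5 = 0, which agrees with 1 − 1 + 0 = 0.

H_0 = Z,  H_1 = Z,  H_2 = 0.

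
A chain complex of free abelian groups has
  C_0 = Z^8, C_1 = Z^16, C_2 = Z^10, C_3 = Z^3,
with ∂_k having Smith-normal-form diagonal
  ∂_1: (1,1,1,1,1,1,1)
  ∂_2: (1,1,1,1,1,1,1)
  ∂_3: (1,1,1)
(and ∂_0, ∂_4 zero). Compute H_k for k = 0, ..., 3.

H_0 = Z,  H_1 = Z^2,  H_2 = 0,  H_3 = 0.

H_0: b_0 = 8 − 0 − 7 = 1; torsion from ∂_1 factors > 1: none. So H_0 = Z.
H_1: b_1 = 16 − 7 − 7 = 2; torsion from ∂_2 factors > 1: none. So H_1 = Z^2.
H_2: b_2 = 10 − 7 − 3 = 0; torsion from ∂_3 factors > 1: none. So H_2 = 0.
H_3: b_3 = 3 − 3 − 0 = 0; torsion from ∂_4 factors > 1: none. So H_3 = 0.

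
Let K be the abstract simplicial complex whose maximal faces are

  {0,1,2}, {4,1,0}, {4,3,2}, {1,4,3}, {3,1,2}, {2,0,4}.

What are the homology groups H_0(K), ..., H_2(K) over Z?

Take the total order 0 < 1 < 2 < 3 < 4 on the vertex set. Then K (dimension 2) consists of the simplices:

  0-simplices (5): [0], [1], [2], [3], [4]
  1-simplices (9): [0,1], [0,2], [0,4], [1,2], [1,3], [1,4], [2,3], [2,4], [3,4]
  2-simplices (6): [0,1,2], [0,1,4], [0,2,4], [1,2,3], [1,3,4], [2,3,4]

so the chain groups are C_0 ≅ Z^5, C_1 ≅ Z^9, C_2 ≅ Z^6.

The boundary map ∂_1: C_1 → C_0 is given by ∂[p,q] = [q] − [p]. For instance
  ∂[1,3] = [3] − [1].
This gives a 5×9 integer matrix of rank 4; reducing to Smith normal form yields diagonal entries (1,1,1,1).

∂_2: C_2 → C_1 maps a triangle to the signed sum of its edges. For instance
  ∂[2,3,4] = [3,4] − [2,4] + [2,3],
  ∂[0,1,2] = [1,2] − [0,2] + [0,1].
The resulting 9×6 matrix has rank 5, and its Smith normal form has invariant factors (1,1,1,1,1).

From H_k ≅ ker(∂_k) / im(∂_{k+1}) we obtain:

  H_0: rank C_0 − rank ∂_1 = 5 − 4 = 1, and the invariant factors of ∂_1 are all 1, so H_0 ≅ Z.
  H_1: rank ker ∂_1 − rank ∂_2 = (9 − 4) − 5 = 0, and the invariant factors of ∂_2 are all 1, so H_1 ≅ 0.
  H_2: rank ker ∂_2 − rank ∂_3 = (6 − 5) − 0 = 1, and there is no ∂_3, so H_2 ≅ Z.

H_0 ≅ Z,  H_1 = 0,  H_2 ≅ Z.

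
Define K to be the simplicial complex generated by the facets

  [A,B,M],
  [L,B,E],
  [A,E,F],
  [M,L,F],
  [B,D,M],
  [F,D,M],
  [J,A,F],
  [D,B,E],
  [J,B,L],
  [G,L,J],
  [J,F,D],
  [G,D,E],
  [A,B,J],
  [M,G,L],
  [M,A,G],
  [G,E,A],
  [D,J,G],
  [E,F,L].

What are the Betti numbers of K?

b_0 = 1, b_1 = 2, b_2 = 1.

We work with the vertex ordering A < B < D < E < F < G < J < L < M. The simplices of K, each written with vertices in increasing order, are:

  0-simplices (9): A, B, D, E, F, G, J, L, M
  1-simplices (27): AB, AE, AF, AG, AJ, AM, BD, BE, BJ, BL, BM, DE, DF, DG, DJ, DM, EF, EG, EL, FJ, FL, FM, GJ, GL, GM, JL, LM
  2-simplices (18): ABJ, ABM, AEF, AEG, AFJ, AGM, BDE, BDM, BEL, BJL, DEG, DFJ, DFM, DGJ, EFL, FLM, GJL, GLM

so the chain groups are C_0 ≅ Z^9, C_1 ≅ Z^27, C_2 ≅ Z^18.

The boundary map ∂_1: C_1 → C_0 is given by ∂[p,q] = [q] − [p]. For instance
  ∂FM = M − F.
The 9×27 boundary matrix has rank 8 and Smith normal form diag(1,1,1,1,1,1,1,1).

Boundary ∂_2: C_2 → C_1 acts by ∂[p,q,r] = [q,r] − [p,r] + [p,q]. For instance
  ∂FLM = LM − FM + FL,
  ∂DFJ = FJ − DJ + DF.
The 27×18 boundary matrix has rank 17 and Smith normal form diag(1,1,1,1,1,1,1,1,1,1,1,1,1,1,1,1,1).

Reading off H_k = ker ∂_k / im ∂_{k+1}:

  H_0: rank C_0 − rank ∂_1 = 9 − 8 = 1, and the invariant factors of ∂_1 are all 1, so H_0 = Z.
  H_1: rank ker ∂_1 − rank ∂_2 = (27 − 8) − 17 = 2, and the invariant factors of ∂_2 are all 1, so H_1 = Z^2.
  H_2: rank ker ∂_2 − rank ∂_3 = (18 − 17) − 0 = 1, and there is no ∂_3, so H_2 = Z.

As a check, the Euler characteristic is 9 − 27 + 18 = 0, which agrees with 1 − 2 + 1 = 0.
(K is a triangulation of the torus T^2.)

Hence the Betti numbers are b_0 = 1, b_1 = 2, b_2 = 1.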